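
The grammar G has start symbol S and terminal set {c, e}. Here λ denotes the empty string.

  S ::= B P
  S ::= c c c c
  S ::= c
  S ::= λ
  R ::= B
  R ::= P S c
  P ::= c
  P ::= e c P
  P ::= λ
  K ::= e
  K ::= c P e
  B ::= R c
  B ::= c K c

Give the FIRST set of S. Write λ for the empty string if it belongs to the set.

FIRST(P) = {λ, c, e}
FIRST(K) = {c, e}
FIRST(S) = {λ, c, e}  (via B P)
FIRST(R) = {c, e}  (via B, P S c)
FIRST(B) = {c, e}  (via R c)

{λ, c, e}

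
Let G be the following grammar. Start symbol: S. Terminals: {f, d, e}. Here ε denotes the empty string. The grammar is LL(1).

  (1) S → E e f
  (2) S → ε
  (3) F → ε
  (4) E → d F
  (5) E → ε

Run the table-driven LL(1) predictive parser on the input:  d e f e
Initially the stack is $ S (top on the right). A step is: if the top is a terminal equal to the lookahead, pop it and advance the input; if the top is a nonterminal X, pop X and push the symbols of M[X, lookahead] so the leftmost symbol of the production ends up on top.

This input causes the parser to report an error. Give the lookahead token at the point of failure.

e

step 1: stack=$ S  input=d e f e $  — expand S → E e f
step 2: stack=$ f e E  input=d e f e $  — expand E → d F
step 3: stack=$ f e F d  input=d e f e $  — match d
step 4: stack=$ f e F  input=e f e $  — expand F → ε
step 5: stack=$ f e  input=e f e $  — match e
step 6: stack=$ f  input=f e $  — match f
step 7: stack=$  input=e $  — error: stack empty but input remains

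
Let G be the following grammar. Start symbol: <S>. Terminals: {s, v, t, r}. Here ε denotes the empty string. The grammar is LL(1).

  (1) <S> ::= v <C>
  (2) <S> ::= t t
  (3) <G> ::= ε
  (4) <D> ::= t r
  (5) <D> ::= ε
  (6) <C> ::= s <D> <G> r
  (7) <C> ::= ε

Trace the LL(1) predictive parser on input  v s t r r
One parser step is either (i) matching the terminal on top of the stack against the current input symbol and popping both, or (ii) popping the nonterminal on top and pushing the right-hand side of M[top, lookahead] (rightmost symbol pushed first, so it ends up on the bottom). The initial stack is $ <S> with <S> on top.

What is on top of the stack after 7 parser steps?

     Stack          Input        Action
  1  $ <S>          v s t r r $  expand <S> ::= v <C>
  2  $ <C> v        v s t r r $  match v
  3  $ <C>          s t r r $    expand <C> ::= s <D> <G> r
  4  $ r <G> <D> s  s t r r $    match s
  5  $ r <G> <D>    t r r $      expand <D> ::= t r
  6  $ r <G> r t    t r r $      match t
  7  $ r <G> r      r r $        match r
Stack after step 7: $ r <G> (top = <G>).

<G>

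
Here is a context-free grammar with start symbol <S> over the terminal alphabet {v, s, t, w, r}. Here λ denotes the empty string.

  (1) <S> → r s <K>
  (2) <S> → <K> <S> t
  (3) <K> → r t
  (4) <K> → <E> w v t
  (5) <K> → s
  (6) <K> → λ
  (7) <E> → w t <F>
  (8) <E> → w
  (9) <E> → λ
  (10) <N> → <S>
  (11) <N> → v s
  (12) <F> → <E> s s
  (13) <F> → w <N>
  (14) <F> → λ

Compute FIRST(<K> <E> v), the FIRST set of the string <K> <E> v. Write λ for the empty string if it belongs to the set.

FIRST(<E>) = {λ, w}
FIRST(<K>) = {λ, r, s, w}  (via <E> w v t)
FIRST(<F>) = {λ, s, w}  (via <E> s s)
FIRST(<S>) = {r, s, w}  (via <K> <S> t)
FIRST(<N>) = {r, s, v, w}  (via <S>)
FIRST(<K> <E> v): take FIRST of each symbol in turn, carrying on past any symbol whose FIRST contains λ; result {r, s, v, w}.

{r, s, v, w}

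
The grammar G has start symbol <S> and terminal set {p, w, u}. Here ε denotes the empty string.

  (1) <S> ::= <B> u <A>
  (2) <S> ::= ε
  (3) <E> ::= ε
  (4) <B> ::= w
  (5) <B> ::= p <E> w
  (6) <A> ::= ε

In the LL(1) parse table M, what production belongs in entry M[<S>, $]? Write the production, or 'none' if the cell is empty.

<S> ::= ε

FIRST(<E>) = {ε}
FIRST(<B>) = {p, w}
FIRST(<A>) = {ε}
FIRST(<S>) = {ε, p, w}  (via <B> u <A>)
FOLLOW(<S>) includes $ since <S> is the start symbol.
FOLLOW(<S>): <S> appears on no right-hand side. Thus FOLLOW(<S>) = {$}.
For <S> ::= <B> u <A>: FIRST(<B> u <A>) = {p, w}, so it goes in M[<S>, t] for t ∈ {p, w}.
For <S> ::= ε: FIRST(ε) = {ε}, so it goes in M[<S>, t] for t ∈ {}; since ε ∈ FIRST, also for every t ∈ FOLLOW(<S>) = {$}.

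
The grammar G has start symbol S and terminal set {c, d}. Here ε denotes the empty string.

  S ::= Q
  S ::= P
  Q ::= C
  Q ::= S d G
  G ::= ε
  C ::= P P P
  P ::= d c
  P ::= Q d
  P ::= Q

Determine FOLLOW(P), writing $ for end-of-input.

FIRST(G): from G::=ε we get {ε}. So FIRST(G) = {ε}.
FIRST(S): from S::=Q we get {d}; from S::=P we get {d}. So FIRST(S) = {d}.
FIRST(Q): from Q::=C we get {d}; from Q::=S d G we get {d}. So FIRST(Q) = {d}.
FIRST(P): from P::=d c we get {d}; from P::=Q d we get {d}; from P::=Q we get {d}. So FIRST(P) = {d}.
FIRST(C): from C::=P P P we get {d}. So FIRST(C) = {d}.
FOLLOW(S) includes $ since S is the start symbol.
FOLLOW(S): in Q::=S d G, S is followed by d G with FIRST {d}. Thus FOLLOW(S) = {$, d}.
FOLLOW(Q): in S::=Q, the suffix after Q is empty, so FOLLOW(Q) ⊇ FOLLOW(S) = {$, d}; in P::=Q d, Q is followed by d with FIRST {d}; in P::=Q, the suffix after Q is empty, so FOLLOW(Q) ⊇ FOLLOW(P) = {$, d}. Thus FOLLOW(Q) = {$, d}.
FOLLOW(G): in Q::=S d G, the suffix after G is empty, so FOLLOW(G) ⊇ FOLLOW(Q) = {$, d}. Thus FOLLOW(G) = {$, d}.
FOLLOW(C): in Q::=C, the suffix after C is empty, so FOLLOW(C) ⊇ FOLLOW(Q) = {$, d}. Thus FOLLOW(C) = {$, d}.
FOLLOW(P): in S::=P, the suffix after P is empty, so FOLLOW(P) ⊇ FOLLOW(S) = {$, d}; in C::=P P P (occurrence 1), P is followed by P P with FIRST {d}; in C::=P P P (occurrence 2), P is followed by P with FIRST {d}; in C::=P P P (occurrence 3), the suffix after P is empty, so FOLLOW(P) ⊇ FOLLOW(C) = {$, d}. Thus FOLLOW(P) = {$, d}.

{$, d}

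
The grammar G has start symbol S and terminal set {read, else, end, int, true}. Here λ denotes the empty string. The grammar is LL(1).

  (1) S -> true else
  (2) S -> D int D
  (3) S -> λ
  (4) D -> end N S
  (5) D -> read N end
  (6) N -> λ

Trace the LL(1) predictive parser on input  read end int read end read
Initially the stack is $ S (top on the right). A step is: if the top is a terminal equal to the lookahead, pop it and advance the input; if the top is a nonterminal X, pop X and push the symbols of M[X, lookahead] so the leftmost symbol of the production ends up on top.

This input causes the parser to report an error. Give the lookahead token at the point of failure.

      Stack               Input                         Action
   1  $ S                 read end int read end read $  expand S -> D int D
   2  $ D int D           read end int read end read $  expand D -> read N end
   3  $ D int end N read  read end int read end read $  match read
   4  $ D int end N       end int read end read $       expand N -> λ
   5  $ D int end         end int read end read $       match end
   6  $ D int             int read end read $           match int
   7  $ D                 read end read $               expand D -> read N end
   8  $ end N read        read end read $               match read
   9  $ end N             end read $                    expand N -> λ
  10  $ end               end read $                    match end
  11  $                   read $                        error: stack empty but input remains

read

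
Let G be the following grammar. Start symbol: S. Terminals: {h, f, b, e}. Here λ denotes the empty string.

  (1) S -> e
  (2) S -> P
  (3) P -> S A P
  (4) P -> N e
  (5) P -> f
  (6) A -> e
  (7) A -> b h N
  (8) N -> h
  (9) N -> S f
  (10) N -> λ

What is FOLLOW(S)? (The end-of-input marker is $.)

FIRST(A): from A->e we get {e}; from A->b h N we get {b}. So FIRST(A) = {b, e}.
FIRST(S): from S->e we get {e}; from S->P we get {e, f, h}. So FIRST(S) = {e, f, h}.
FIRST(N): from N->h we get {h}; from N->S f we get {e, f, h}; from N->λ we get {λ}. So FIRST(N) = {λ, e, f, h}.
FIRST(P): from P->S A P we get {e, f, h}; from P->N e we get {e, f, h}; from P->f we get {f}. So FIRST(P) = {e, f, h}.
FOLLOW(S) includes $ since S is the start symbol.
FOLLOW(S): in P->S A P, S is followed by A P with FIRST {b, e}; in N->S f, S is followed by f with FIRST {f}. Thus FOLLOW(S) = {$, b, e, f}.
FOLLOW(P): in S->P, the suffix after P is empty, so FOLLOW(P) ⊇ FOLLOW(S) = {$, b, e, f}; in P->S A P, the suffix after P is empty (adds nothing new). Thus FOLLOW(P) = {$, b, e, f}.
FOLLOW(A): in P->S A P, A is followed by P with FIRST {e, f, h}. Thus FOLLOW(A) = {e, f, h}.
FOLLOW(N): in P->N e, N is followed by e with FIRST {e}; in A->b h N, the suffix after N is empty, so FOLLOW(N) ⊇ FOLLOW(A) = {e, f, h}. Thus FOLLOW(N) = {e, f, h}.

{$, b, e, f}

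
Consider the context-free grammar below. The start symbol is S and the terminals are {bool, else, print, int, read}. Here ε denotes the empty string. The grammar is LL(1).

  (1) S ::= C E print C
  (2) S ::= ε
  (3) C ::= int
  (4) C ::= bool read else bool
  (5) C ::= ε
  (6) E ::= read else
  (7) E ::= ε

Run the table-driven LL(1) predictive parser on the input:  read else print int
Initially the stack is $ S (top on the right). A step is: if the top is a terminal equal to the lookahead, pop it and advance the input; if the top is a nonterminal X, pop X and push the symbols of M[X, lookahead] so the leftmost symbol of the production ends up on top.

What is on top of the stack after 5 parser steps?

print

step 1: stack=$ S  input=read else print int $  — expand S ::= C E print C
step 2: stack=$ C print E C  input=read else print int $  — expand C ::= ε
step 3: stack=$ C print E  input=read else print int $  — expand E ::= read else
step 4: stack=$ C print else read  input=read else print int $  — match read
step 5: stack=$ C print else  input=else print int $  — match else
Stack after step 5: $ C print (top = print).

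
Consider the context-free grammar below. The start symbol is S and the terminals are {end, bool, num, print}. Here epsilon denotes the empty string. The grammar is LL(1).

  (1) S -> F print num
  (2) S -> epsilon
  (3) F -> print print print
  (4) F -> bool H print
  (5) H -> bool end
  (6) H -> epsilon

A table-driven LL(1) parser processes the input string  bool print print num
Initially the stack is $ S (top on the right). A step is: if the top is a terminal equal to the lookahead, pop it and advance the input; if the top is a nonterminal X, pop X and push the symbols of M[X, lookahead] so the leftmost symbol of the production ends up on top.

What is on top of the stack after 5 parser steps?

step 1: stack=$ S  input=bool print print num $  — expand S -> F print num
step 2: stack=$ num print F  input=bool print print num $  — expand F -> bool H print
step 3: stack=$ num print print H bool  input=bool print print num $  — match bool
step 4: stack=$ num print print H  input=print print num $  — expand H -> epsilon
step 5: stack=$ num print print  input=print print num $  — match print
Stack after step 5: $ num print (top = print).

print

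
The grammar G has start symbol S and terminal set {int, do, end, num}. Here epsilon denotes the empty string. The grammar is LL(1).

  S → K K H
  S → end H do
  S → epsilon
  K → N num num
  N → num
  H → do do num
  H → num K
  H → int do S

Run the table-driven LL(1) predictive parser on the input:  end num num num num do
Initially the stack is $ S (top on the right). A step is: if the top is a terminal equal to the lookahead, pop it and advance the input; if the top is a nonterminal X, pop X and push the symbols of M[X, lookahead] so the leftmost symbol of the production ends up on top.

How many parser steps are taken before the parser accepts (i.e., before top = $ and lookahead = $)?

step 1: stack=$ S  input=end num num num num do $  — expand S → end H do
step 2: stack=$ do H end  input=end num num num num do $  — match end
step 3: stack=$ do H  input=num num num num do $  — expand H → num K
step 4: stack=$ do K num  input=num num num num do $  — match num
step 5: stack=$ do K  input=num num num do $  — expand K → N num num
step 6: stack=$ do num num N  input=num num num do $  — expand N → num
step 7: stack=$ do num num num  input=num num num do $  — match num
step 8: stack=$ do num num  input=num num do $  — match num
step 9: stack=$ do num  input=num do $  — match num
step 10: stack=$ do  input=do $  — match do
Accept reached after 10 steps.

10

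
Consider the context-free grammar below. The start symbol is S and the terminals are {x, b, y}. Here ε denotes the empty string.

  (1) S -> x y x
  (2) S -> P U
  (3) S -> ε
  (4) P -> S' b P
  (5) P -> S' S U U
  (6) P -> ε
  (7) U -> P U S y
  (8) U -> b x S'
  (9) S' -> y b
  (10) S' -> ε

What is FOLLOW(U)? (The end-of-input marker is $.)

FIRST(S') = {ε, y}
FIRST(S) = {ε, b, x, y}  (via P U)
FIRST(P) = {ε, b, x, y}  (via S' b P, S' S U U)
FIRST(U) = {b, x, y}  (via P U S y)
FOLLOW(S) includes $ since S is the start symbol.
FOLLOW(S): in P->S' S U U, S is followed by U U with FIRST {b, x, y}; in U->P U S y, S is followed by y with FIRST {y}. Thus FOLLOW(S) = {$, b, x, y}.
FOLLOW(P): in S->P U, P is followed by U with FIRST {b, x, y}; in P->S' b P, the suffix after P is empty (adds nothing new); in U->P U S y, P is followed by U S y with FIRST {b, x, y}. Thus FOLLOW(P) = {b, x, y}.
FOLLOW(U): in S->P U, the suffix after U is empty, so FOLLOW(U) ⊇ FOLLOW(S) = {$, b, x, y}; in P->S' S U U (occurrence 1), U is followed by U with FIRST {b, x, y}; in P->S' S U U (occurrence 2), the suffix after U is empty, so FOLLOW(U) ⊇ FOLLOW(P) = {b, x, y}; in U->P U S y, U is followed by S y with FIRST {b, x, y}. Thus FOLLOW(U) = {$, b, x, y}.
FOLLOW(S'): in P->S' b P, S' is followed by b P with FIRST {b}; in P->S' S U U, S' is followed by S U U with FIRST {b, x, y}; in U->b x S', the suffix after S' is empty, so FOLLOW(S') ⊇ FOLLOW(U) = {$, b, x, y}. Thus FOLLOW(S') = {$, b, x, y}.

{$, b, x, y}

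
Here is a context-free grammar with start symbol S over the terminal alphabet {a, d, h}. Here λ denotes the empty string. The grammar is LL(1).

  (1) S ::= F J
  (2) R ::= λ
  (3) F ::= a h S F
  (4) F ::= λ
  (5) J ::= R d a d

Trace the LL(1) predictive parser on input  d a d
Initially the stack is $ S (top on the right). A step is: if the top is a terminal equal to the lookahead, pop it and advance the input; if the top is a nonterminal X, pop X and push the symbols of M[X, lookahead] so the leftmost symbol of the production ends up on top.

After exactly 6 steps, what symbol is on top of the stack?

d

     Stack      Input    Action
  1  $ S        d a d $  expand S ::= F J
  2  $ J F      d a d $  expand F ::= λ
  3  $ J        d a d $  expand J ::= R d a d
  4  $ d a d R  d a d $  expand R ::= λ
  5  $ d a d    d a d $  match d
  6  $ d a      a d $    match a
Stack after step 6: $ d (top = d).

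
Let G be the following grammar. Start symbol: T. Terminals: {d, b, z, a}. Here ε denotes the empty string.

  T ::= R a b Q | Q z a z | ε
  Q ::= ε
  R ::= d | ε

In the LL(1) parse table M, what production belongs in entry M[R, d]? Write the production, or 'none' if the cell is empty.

R ::= d

FIRST(Q) = {ε}
FIRST(R) = {ε, d}
FIRST(T) = {ε, a, d, z}  (via R a b Q, Q z a z)
FOLLOW(T) includes $ since T is the start symbol.
FOLLOW(R): in T::=R a b Q, R is followed by a b Q with FIRST {a}. Thus FOLLOW(R) = {a}.
For R ::= d: FIRST(d) = {d}, so it goes in M[R, t] for t ∈ {d}.
For R ::= ε: FIRST(ε) = {ε}, so it goes in M[R, t] for t ∈ {}; since ε ∈ FIRST, also for every t ∈ FOLLOW(R) = {a}.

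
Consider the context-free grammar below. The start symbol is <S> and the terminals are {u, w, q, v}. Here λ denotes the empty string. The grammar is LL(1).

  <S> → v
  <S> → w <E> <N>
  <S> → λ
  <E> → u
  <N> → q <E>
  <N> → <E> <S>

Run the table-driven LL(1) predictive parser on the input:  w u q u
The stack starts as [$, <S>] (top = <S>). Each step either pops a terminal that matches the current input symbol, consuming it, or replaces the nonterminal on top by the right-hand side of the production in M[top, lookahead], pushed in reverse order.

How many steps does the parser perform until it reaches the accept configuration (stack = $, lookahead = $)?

     Stack        Input      Action
  1  $ <S>        w u q u $  expand <S> → w <E> <N>
  2  $ <N> <E> w  w u q u $  match w
  3  $ <N> <E>    u q u $    expand <E> → u
  4  $ <N> u      u q u $    match u
  5  $ <N>        q u $      expand <N> → q <E>
  6  $ <E> q      q u $      match q
  7  $ <E>        u $        expand <E> → u
  8  $ u          u $        match u
Accept reached after 8 steps.

8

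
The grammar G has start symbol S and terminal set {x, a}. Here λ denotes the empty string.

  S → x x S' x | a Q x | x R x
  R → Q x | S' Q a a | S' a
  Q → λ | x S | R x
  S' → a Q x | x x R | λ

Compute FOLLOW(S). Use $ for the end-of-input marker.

FIRST(S) = {a, x}
FIRST(S') = {λ, a, x}
FIRST(R) = {a, x}  (via Q x, S' Q a a, S' a)
FIRST(Q) = {λ, a, x}  (via R x)
FOLLOW(S) includes $ since S is the start symbol.
FOLLOW(Q): in S→a Q x, Q is followed by x with FIRST {x}; in R→Q x, Q is followed by x with FIRST {x}; in R→S' Q a a, Q is followed by a a with FIRST {a}; in S'→a Q x, Q is followed by x with FIRST {x}. Thus FOLLOW(Q) = {a, x}.
FOLLOW(S): in Q→x S, the suffix after S is empty, so FOLLOW(S) ⊇ FOLLOW(Q) = {a, x}. Thus FOLLOW(S) = {$, a, x}.
FOLLOW(S'): in S→x x S' x, S' is followed by x with FIRST {x}; in R→S' Q a a, S' is followed by Q a a with FIRST {a, x}; in R→S' a, S' is followed by a with FIRST {a}. Thus FOLLOW(S') = {a, x}.
FOLLOW(R): in S→x R x, R is followed by x with FIRST {x}; in Q→R x, R is followed by x with FIRST {x}; in S'→x x R, the suffix after R is empty, so FOLLOW(R) ⊇ FOLLOW(S') = {a, x}. Thus FOLLOW(R) = {a, x}.

{$, a, x}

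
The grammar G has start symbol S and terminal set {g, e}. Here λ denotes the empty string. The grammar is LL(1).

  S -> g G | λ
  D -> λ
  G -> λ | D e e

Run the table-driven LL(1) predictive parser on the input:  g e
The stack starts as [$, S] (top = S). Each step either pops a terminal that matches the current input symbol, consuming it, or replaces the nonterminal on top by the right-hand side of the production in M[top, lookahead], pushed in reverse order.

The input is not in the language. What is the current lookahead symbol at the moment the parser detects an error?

$

step 1: stack=$ S  input=g e $  — expand S -> g G
step 2: stack=$ G g  input=g e $  — match g
step 3: stack=$ G  input=e $  — expand G -> D e e
step 4: stack=$ e e D  input=e $  — expand D -> λ
step 5: stack=$ e e  input=e $  — match e
step 6: stack=$ e  input=$  — error: top is terminal e but lookahead is $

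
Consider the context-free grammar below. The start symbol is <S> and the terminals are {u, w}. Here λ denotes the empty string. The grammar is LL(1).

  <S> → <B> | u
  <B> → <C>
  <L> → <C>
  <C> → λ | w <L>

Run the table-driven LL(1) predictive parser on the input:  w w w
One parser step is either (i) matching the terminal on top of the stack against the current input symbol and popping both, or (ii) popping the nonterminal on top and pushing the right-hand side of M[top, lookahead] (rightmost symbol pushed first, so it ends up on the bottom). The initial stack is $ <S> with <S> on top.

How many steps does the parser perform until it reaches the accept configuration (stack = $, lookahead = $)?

step 1: stack=$ <S>  input=w w w $  — expand <S> → <B>
step 2: stack=$ <B>  input=w w w $  — expand <B> → <C>
step 3: stack=$ <C>  input=w w w $  — expand <C> → w <L>
step 4: stack=$ <L> w  input=w w w $  — match w
step 5: stack=$ <L>  input=w w $  — expand <L> → <C>
step 6: stack=$ <C>  input=w w $  — expand <C> → w <L>
step 7: stack=$ <L> w  input=w w $  — match w
step 8: stack=$ <L>  input=w $  — expand <L> → <C>
step 9: stack=$ <C>  input=w $  — expand <C> → w <L>
step 10: stack=$ <L> w  input=w $  — match w
step 11: stack=$ <L>  input=$  — expand <L> → <C>
step 12: stack=$ <C>  input=$  — expand <C> → λ
Accept reached after 12 steps.

12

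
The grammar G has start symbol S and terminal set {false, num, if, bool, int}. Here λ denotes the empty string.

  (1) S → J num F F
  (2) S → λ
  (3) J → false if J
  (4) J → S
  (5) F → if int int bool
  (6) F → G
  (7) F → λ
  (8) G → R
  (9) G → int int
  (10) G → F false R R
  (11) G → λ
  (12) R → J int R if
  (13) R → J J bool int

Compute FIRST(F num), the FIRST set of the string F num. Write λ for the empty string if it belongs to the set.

{bool, false, if, int, num}

FIRST(S): from S→J num F F we get {false, num}; from S→λ we get {λ}. So FIRST(S) = {λ, false, num}.
FIRST(J): from J→false if J we get {false}; from J→S we get {λ, false, num}. So FIRST(J) = {λ, false, num}.
FIRST(R): from R→J int R if we get {false, int, num}; from R→J J bool int we get {bool, false, num}. So FIRST(R) = {bool, false, int, num}.
FIRST(F): from F→if int int bool we get {if}; from F→G we get {λ, bool, false, if, int, num}; from F→λ we get {λ}. So FIRST(F) = {λ, bool, false, if, int, num}.
FIRST(G): from G→R we get {bool, false, int, num}; from G→int int we get {int}; from G→F false R R we get {bool, false, if, int, num}; from G→λ we get {λ}. So FIRST(G) = {λ, bool, false, if, int, num}.
FIRST(F num): take FIRST of each symbol in turn, carrying on past any symbol whose FIRST contains λ; result {bool, false, if, int, num}.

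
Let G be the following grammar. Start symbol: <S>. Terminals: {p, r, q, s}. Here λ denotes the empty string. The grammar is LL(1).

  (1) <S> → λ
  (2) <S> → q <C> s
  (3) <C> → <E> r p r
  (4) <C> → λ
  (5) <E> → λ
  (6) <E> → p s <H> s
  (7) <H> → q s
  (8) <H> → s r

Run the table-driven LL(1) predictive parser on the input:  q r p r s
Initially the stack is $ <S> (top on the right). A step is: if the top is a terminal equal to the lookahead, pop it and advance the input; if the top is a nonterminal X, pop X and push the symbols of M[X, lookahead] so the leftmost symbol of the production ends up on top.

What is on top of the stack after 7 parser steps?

step 1: stack=$ <S>  input=q r p r s $  — expand <S> → q <C> s
step 2: stack=$ s <C> q  input=q r p r s $  — match q
step 3: stack=$ s <C>  input=r p r s $  — expand <C> → <E> r p r
step 4: stack=$ s r p r <E>  input=r p r s $  — expand <E> → λ
step 5: stack=$ s r p r  input=r p r s $  — match r
step 6: stack=$ s r p  input=p r s $  — match p
step 7: stack=$ s r  input=r s $  — match r
Stack after step 7: $ s (top = s).

s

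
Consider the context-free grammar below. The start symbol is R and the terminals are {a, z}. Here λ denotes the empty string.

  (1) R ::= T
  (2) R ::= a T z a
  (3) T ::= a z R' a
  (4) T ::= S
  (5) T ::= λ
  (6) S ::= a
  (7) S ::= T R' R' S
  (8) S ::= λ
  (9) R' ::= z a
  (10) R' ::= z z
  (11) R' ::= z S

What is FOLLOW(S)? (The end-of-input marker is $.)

{$, a, z}

FIRST(R') = {z}
FIRST(R) = {λ, a, z}  (via T)
FIRST(T) = {λ, a, z}  (via S)
FIRST(S) = {λ, a, z}  (via T R' R' S)
FOLLOW(R) includes $ since R is the start symbol.
FOLLOW(R): R appears on no right-hand side. Thus FOLLOW(R) = {$}.
FOLLOW(T): in R::=T, the suffix after T is empty, so FOLLOW(T) ⊇ FOLLOW(R) = {$}; in R::=a T z a, T is followed by z a with FIRST {z}; in S::=T R' R' S, T is followed by R' R' S with FIRST {z}. Thus FOLLOW(T) = {$, z}.
FOLLOW(S): in T::=S, the suffix after S is empty, so FOLLOW(S) ⊇ FOLLOW(T) = {$, z}; in S::=T R' R' S, the suffix after S is empty (adds nothing new); in R'::=z S, the suffix after S is empty, so FOLLOW(S) ⊇ FOLLOW(R') = {$, a, z}. Thus FOLLOW(S) = {$, a, z}.
FOLLOW(R'): in T::=a z R' a, R' is followed by a with FIRST {a}; in S::=T R' R' S (occurrence 1), R' is followed by R' S with FIRST {z}; in S::=T R' R' S (occurrence 2), R' is followed by S with FIRST {λ, a, z}; in S::=T R' R' S (occurrence 2), the suffix after R' is nullable, so FOLLOW(R') ⊇ FOLLOW(S) = {$, a, z}. Thus FOLLOW(R') = {$, a, z}.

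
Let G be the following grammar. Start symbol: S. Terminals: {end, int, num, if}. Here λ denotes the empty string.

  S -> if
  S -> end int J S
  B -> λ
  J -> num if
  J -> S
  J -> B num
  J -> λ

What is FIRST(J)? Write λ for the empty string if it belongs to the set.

FIRST(S) = {end, if}
FIRST(B) = {λ}
FIRST(J) = {λ, end, if, num}  (via S, B num)

{λ, end, if, num}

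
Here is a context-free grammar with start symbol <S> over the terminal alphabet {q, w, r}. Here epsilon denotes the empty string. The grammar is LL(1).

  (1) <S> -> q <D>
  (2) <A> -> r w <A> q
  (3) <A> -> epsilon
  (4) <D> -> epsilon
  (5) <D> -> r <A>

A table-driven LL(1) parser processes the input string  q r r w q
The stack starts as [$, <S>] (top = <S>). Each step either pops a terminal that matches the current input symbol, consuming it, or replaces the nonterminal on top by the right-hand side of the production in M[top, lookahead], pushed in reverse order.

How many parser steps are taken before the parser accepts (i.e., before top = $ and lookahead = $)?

9

     Stack        Input        Action
  1  $ <S>        q r r w q $  expand <S> -> q <D>
  2  $ <D> q      q r r w q $  match q
  3  $ <D>        r r w q $    expand <D> -> r <A>
  4  $ <A> r      r r w q $    match r
  5  $ <A>        r w q $      expand <A> -> r w <A> q
  6  $ q <A> w r  r w q $      match r
  7  $ q <A> w    w q $        match w
  8  $ q <A>      q $          expand <A> -> epsilon
  9  $ q          q $          match q
Accept reached after 9 steps.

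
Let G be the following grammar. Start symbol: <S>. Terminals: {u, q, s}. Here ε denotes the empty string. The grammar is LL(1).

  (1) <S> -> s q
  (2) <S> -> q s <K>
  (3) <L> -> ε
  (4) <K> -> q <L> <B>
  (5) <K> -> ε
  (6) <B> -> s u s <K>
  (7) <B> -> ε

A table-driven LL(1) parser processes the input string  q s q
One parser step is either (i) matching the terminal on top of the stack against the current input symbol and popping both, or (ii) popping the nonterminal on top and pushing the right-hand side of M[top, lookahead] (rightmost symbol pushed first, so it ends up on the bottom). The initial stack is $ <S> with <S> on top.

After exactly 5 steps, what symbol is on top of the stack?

<L>

     Stack        Input    Action
  1  $ <S>        q s q $  expand <S> -> q s <K>
  2  $ <K> s q    q s q $  match q
  3  $ <K> s      s q $    match s
  4  $ <K>        q $      expand <K> -> q <L> <B>
  5  $ <B> <L> q  q $      match q
Stack after step 5: $ <B> <L> (top = <L>).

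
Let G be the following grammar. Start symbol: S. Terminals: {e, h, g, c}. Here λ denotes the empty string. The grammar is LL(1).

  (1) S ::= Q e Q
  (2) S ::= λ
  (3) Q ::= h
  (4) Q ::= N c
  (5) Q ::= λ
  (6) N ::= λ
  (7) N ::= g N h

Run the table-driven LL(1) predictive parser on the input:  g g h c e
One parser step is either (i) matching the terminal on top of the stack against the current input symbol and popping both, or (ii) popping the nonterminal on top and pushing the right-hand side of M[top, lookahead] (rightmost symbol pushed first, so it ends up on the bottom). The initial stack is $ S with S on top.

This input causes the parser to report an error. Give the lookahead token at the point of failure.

c

step 1: stack=$ S  input=g g h c e $  — expand S ::= Q e Q
step 2: stack=$ Q e Q  input=g g h c e $  — expand Q ::= N c
step 3: stack=$ Q e c N  input=g g h c e $  — expand N ::= g N h
step 4: stack=$ Q e c h N g  input=g g h c e $  — match g
step 5: stack=$ Q e c h N  input=g h c e $  — expand N ::= g N h
step 6: stack=$ Q e c h h N g  input=g h c e $  — match g
step 7: stack=$ Q e c h h N  input=h c e $  — expand N ::= λ
step 8: stack=$ Q e c h h  input=h c e $  — match h
step 9: stack=$ Q e c h  input=c e $  — error: top is terminal h but lookahead is c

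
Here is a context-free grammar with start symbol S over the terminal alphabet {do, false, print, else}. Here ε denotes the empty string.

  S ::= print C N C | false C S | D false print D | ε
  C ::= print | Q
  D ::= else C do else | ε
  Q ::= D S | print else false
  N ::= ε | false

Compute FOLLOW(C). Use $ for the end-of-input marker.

{$, do, else, false, print}

FIRST(D) = {ε, else}
FIRST(N) = {ε, false}
FIRST(S) = {ε, else, false, print}  (via D false print D)
FIRST(Q) = {ε, else, false, print}  (via D S)
FIRST(C) = {ε, else, false, print}  (via Q)
FOLLOW(S) includes $ since S is the start symbol.
FOLLOW(S): in S::=false C S, the suffix after S is empty (adds nothing new); in Q::=D S, the suffix after S is empty, so FOLLOW(S) ⊇ FOLLOW(Q) = {$, do, else, false, print}. Thus FOLLOW(S) = {$, do, else, false, print}.
FOLLOW(C): in S::=print C N C (occurrence 1), C is followed by N C with FIRST {ε, else, false, print}; in S::=print C N C (occurrence 1), the suffix after C is nullable, so FOLLOW(C) ⊇ FOLLOW(S) = {$, do, else, false, print}; in S::=print C N C (occurrence 2), the suffix after C is empty, so FOLLOW(C) ⊇ FOLLOW(S) = {$, do, else, false, print}; in S::=false C S, C is followed by S with FIRST {ε, else, false, print}; in S::=false C S, the suffix after C is nullable, so FOLLOW(C) ⊇ FOLLOW(S) = {$, do, else, false, print}; in D::=else C do else, C is followed by do else with FIRST {do}. Thus FOLLOW(C) = {$, do, else, false, print}.
FOLLOW(Q): in C::=Q, the suffix after Q is empty, so FOLLOW(Q) ⊇ FOLLOW(C) = {$, do, else, false, print}. Thus FOLLOW(Q) = {$, do, else, false, print}.
FOLLOW(D): in S::=D false print D (occurrence 1), D is followed by false print D with FIRST {false}; in S::=D false print D (occurrence 2), the suffix after D is empty, so FOLLOW(D) ⊇ FOLLOW(S) = {$, do, else, false, print}; in Q::=D S, D is followed by S with FIRST {ε, else, false, print}; in Q::=D S, the suffix after D is nullable, so FOLLOW(D) ⊇ FOLLOW(Q) = {$, do, else, false, print}. Thus FOLLOW(D) = {$, do, else, false, print}.
FOLLOW(N): in S::=print C N C, N is followed by C with FIRST {ε, else, false, print}; in S::=print C N C, the suffix after N is nullable, so FOLLOW(N) ⊇ FOLLOW(S) = {$, do, else, false, print}. Thus FOLLOW(N) = {$, do, else, false, print}.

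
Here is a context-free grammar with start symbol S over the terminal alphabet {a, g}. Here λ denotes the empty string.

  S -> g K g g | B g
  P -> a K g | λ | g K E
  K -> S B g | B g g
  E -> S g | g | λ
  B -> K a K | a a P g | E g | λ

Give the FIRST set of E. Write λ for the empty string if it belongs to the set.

{λ, a, g}

FIRST(P): from P->a K g we get {a}; from P->λ we get {λ}; from P->g K E we get {g}. So FIRST(P) = {λ, a, g}.
FIRST(S): from S->g K g g we get {g}; from S->B g we get {a, g}. So FIRST(S) = {a, g}.
FIRST(E): from E->S g we get {a, g}; from E->g we get {g}; from E->λ we get {λ}. So FIRST(E) = {λ, a, g}.
FIRST(K): from K->S B g we get {a, g}; from K->B g g we get {a, g}. So FIRST(K) = {a, g}.
FIRST(B): from B->K a K we get {a, g}; from B->a a P g we get {a}; from B->E g we get {a, g}; from B->λ we get {λ}. So FIRST(B) = {λ, a, g}.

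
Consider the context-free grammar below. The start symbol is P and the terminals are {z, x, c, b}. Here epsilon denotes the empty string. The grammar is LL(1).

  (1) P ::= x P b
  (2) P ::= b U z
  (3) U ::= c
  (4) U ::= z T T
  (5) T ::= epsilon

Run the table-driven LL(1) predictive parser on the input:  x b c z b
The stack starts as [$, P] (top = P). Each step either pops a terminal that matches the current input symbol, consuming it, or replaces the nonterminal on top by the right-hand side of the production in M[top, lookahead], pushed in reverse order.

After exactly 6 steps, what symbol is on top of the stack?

z

step 1: stack=$ P  input=x b c z b $  — expand P ::= x P b
step 2: stack=$ b P x  input=x b c z b $  — match x
step 3: stack=$ b P  input=b c z b $  — expand P ::= b U z
step 4: stack=$ b z U b  input=b c z b $  — match b
step 5: stack=$ b z U  input=c z b $  — expand U ::= c
step 6: stack=$ b z c  input=c z b $  — match c
Stack after step 6: $ b z (top = z).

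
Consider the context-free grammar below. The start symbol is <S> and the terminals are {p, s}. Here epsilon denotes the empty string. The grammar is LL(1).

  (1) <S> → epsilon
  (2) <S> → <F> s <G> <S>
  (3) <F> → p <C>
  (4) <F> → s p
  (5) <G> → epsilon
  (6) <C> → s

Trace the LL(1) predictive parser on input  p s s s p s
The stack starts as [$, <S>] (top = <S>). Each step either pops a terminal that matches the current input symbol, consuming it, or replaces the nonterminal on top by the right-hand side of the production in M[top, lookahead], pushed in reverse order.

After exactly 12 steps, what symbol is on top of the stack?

<G>

      Stack              Input          Action
   1  $ <S>              p s s s p s $  expand <S> → <F> s <G> <S>
   2  $ <S> <G> s <F>    p s s s p s $  expand <F> → p <C>
   3  $ <S> <G> s <C> p  p s s s p s $  match p
   4  $ <S> <G> s <C>    s s s p s $    expand <C> → s
   5  $ <S> <G> s s      s s s p s $    match s
   6  $ <S> <G> s        s s p s $      match s
   7  $ <S> <G>          s p s $        expand <G> → epsilon
   8  $ <S>              s p s $        expand <S> → <F> s <G> <S>
   9  $ <S> <G> s <F>    s p s $        expand <F> → s p
  10  $ <S> <G> s p s    s p s $        match s
  11  $ <S> <G> s p      p s $          match p
  12  $ <S> <G> s        s $            match s
Stack after step 12: $ <S> <G> (top = <G>).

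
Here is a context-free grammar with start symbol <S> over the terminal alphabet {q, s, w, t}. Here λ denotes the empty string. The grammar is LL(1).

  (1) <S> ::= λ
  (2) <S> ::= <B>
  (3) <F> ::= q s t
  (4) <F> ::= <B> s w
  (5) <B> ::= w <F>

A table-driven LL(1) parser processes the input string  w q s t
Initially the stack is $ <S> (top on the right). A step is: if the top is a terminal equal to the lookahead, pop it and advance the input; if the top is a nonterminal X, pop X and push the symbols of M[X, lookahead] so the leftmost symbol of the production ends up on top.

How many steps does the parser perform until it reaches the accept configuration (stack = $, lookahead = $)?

7

     Stack    Input      Action
  1  $ <S>    w q s t $  expand <S> ::= <B>
  2  $ <B>    w q s t $  expand <B> ::= w <F>
  3  $ <F> w  w q s t $  match w
  4  $ <F>    q s t $    expand <F> ::= q s t
  5  $ t s q  q s t $    match q
  6  $ t s    s t $      match s
  7  $ t      t $        match t
Accept reached after 7 steps.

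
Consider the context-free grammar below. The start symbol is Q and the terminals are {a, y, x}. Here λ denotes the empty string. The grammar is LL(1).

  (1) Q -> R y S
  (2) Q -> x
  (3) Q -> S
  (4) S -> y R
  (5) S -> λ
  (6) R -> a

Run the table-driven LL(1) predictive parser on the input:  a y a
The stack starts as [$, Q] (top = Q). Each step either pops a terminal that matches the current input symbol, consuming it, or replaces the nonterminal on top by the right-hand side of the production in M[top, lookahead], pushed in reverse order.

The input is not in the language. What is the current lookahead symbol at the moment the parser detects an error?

     Stack    Input    Action
  1  $ Q      a y a $  expand Q -> R y S
  2  $ S y R  a y a $  expand R -> a
  3  $ S y a  a y a $  match a
  4  $ S y    y a $    match y
  5  $ S      a $      error: M[S, a] is empty

a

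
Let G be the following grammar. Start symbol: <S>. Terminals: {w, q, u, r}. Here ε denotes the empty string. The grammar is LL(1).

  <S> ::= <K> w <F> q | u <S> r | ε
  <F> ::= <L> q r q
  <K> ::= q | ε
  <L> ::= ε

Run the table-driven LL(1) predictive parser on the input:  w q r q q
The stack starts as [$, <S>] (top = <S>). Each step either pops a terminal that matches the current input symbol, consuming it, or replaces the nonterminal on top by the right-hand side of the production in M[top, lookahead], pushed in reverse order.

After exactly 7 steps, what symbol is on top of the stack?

q

step 1: stack=$ <S>  input=w q r q q $  — expand <S> ::= <K> w <F> q
step 2: stack=$ q <F> w <K>  input=w q r q q $  — expand <K> ::= ε
step 3: stack=$ q <F> w  input=w q r q q $  — match w
step 4: stack=$ q <F>  input=q r q q $  — expand <F> ::= <L> q r q
step 5: stack=$ q q r q <L>  input=q r q q $  — expand <L> ::= ε
step 6: stack=$ q q r q  input=q r q q $  — match q
step 7: stack=$ q q r  input=r q q $  — match r
Stack after step 7: $ q q (top = q).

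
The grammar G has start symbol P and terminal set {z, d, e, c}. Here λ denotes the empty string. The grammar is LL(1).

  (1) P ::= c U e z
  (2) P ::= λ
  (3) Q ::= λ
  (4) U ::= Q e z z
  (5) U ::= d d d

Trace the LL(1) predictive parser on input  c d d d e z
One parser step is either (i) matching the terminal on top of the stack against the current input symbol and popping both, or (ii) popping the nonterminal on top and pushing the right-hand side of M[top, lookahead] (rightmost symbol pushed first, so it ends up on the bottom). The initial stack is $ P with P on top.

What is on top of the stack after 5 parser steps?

     Stack        Input          Action
  1  $ P          c d d d e z $  expand P ::= c U e z
  2  $ z e U c    c d d d e z $  match c
  3  $ z e U      d d d e z $    expand U ::= d d d
  4  $ z e d d d  d d d e z $    match d
  5  $ z e d d    d d e z $      match d
Stack after step 5: $ z e d (top = d).

d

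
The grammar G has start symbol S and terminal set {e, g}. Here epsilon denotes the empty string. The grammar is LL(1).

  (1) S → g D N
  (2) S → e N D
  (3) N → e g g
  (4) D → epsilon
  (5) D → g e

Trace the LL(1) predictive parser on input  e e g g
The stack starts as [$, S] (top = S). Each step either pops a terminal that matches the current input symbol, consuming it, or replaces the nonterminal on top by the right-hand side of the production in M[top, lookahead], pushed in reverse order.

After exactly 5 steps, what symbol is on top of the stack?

g

     Stack      Input      Action
  1  $ S        e e g g $  expand S → e N D
  2  $ D N e    e e g g $  match e
  3  $ D N      e g g $    expand N → e g g
  4  $ D g g e  e g g $    match e
  5  $ D g g    g g $      match g
Stack after step 5: $ D g (top = g).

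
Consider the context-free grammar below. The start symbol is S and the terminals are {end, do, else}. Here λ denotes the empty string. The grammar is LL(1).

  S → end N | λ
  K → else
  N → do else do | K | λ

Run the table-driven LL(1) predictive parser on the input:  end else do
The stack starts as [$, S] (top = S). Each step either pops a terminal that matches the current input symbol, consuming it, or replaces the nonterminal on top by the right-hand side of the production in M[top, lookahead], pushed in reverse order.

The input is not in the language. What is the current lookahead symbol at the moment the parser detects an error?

do

step 1: stack=$ S  input=end else do $  — expand S → end N
step 2: stack=$ N end  input=end else do $  — match end
step 3: stack=$ N  input=else do $  — expand N → K
step 4: stack=$ K  input=else do $  — expand K → else
step 5: stack=$ else  input=else do $  — match else
step 6: stack=$  input=do $  — error: stack empty but input remains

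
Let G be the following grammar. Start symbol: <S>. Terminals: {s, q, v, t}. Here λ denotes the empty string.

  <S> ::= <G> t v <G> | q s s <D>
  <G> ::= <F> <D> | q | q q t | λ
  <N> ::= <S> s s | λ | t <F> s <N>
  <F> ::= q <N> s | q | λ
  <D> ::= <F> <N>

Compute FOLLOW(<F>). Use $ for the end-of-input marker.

{$, q, s, t}

FIRST(<F>) = {λ, q}
FIRST(<S>) = {q, t}  (via <G> t v <G>)
FIRST(<N>) = {λ, q, t}  (via <S> s s)
FIRST(<D>) = {λ, q, t}  (via <F> <N>)
FIRST(<G>) = {λ, q, t}  (via <F> <D>)
FOLLOW(<S>) includes $ since <S> is the start symbol.
FOLLOW(<S>): in <N>::=<S> s s, <S> is followed by s s with FIRST {s}. Thus FOLLOW(<S>) = {$, s}.
FOLLOW(<G>): in <S>::=<G> t v <G> (occurrence 1), <G> is followed by t v <G> with FIRST {t}; in <S>::=<G> t v <G> (occurrence 2), the suffix after <G> is empty, so FOLLOW(<G>) ⊇ FOLLOW(<S>) = {$, s}. Thus FOLLOW(<G>) = {$, s, t}.
FOLLOW(<D>): in <S>::=q s s <D>, the suffix after <D> is empty, so FOLLOW(<D>) ⊇ FOLLOW(<S>) = {$, s}; in <G>::=<F> <D>, the suffix after <D> is empty, so FOLLOW(<D>) ⊇ FOLLOW(<G>) = {$, s, t}. Thus FOLLOW(<D>) = {$, s, t}.
FOLLOW(<N>): in <N>::=t <F> s <N>, the suffix after <N> is empty (adds nothing new); in <F>::=q <N> s, <N> is followed by s with FIRST {s}; in <D>::=<F> <N>, the suffix after <N> is empty, so FOLLOW(<N>) ⊇ FOLLOW(<D>) = {$, s, t}. Thus FOLLOW(<N>) = {$, s, t}.
FOLLOW(<F>): in <G>::=<F> <D>, <F> is followed by <D> with FIRST {λ, q, t}; in <G>::=<F> <D>, the suffix after <F> is nullable, so FOLLOW(<F>) ⊇ FOLLOW(<G>) = {$, s, t}; in <N>::=t <F> s <N>, <F> is followed by s <N> with FIRST {s}; in <D>::=<F> <N>, <F> is followed by <N> with FIRST {λ, q, t}; in <D>::=<F> <N>, the suffix after <F> is nullable, so FOLLOW(<F>) ⊇ FOLLOW(<D>) = {$, s, t}. Thus FOLLOW(<F>) = {$, q, s, t}.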